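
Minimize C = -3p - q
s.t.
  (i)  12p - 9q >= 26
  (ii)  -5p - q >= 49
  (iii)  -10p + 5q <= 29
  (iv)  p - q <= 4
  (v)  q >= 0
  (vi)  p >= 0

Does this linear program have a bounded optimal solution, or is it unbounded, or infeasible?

infeasible

The boundaries 12p - 9q = 26 and q = 0 meet at (13/6, 0), but that point violates -5p - q ≥ 49. Every candidate vertex is excluded by some other constraint, so the feasible region is empty.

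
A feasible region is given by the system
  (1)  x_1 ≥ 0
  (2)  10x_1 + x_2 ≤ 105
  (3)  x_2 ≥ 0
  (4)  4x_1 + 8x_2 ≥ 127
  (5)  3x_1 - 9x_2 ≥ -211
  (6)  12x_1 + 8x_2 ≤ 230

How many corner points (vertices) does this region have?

Intersecting each pair of boundary lines and keeping only the points that satisfy every inequality leaves:
  (0, 127/8)
  (0, 211/9)
  (713/76, 425/38)
  (305/34, 260/17)
  (191/66, 537/22)

5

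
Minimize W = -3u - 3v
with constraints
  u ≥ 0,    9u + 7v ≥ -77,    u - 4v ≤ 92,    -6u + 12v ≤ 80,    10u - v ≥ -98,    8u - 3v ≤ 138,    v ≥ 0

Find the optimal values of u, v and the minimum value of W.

u = 316/13, v = 734/39, minimum W = -1682/13

Extreme points and W = -3u - 3v:
  (0, 20/3) → W = -20
  (0, 0) → W = 0
  (316/13, 734/39) → W = -1682/13
  (69/4, 0) → W = -207/4

The optimum lies where -6u + 12v = 80 and 8u - 3v = 138.
Solving simultaneously gives u = 316/13, v = 734/39.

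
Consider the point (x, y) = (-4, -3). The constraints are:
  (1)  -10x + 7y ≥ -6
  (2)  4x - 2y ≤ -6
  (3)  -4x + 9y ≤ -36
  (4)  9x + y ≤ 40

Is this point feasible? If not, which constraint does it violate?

not feasible — violates (3)

Constraint (3): -4x + 9y = -11, which is not ≤ -36. All other constraints are satisfied.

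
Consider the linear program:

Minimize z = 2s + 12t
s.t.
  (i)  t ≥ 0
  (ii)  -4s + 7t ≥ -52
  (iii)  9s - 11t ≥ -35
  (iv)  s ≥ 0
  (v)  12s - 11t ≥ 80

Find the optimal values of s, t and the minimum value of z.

s = 20/3, t = 0, minimum z = 40/3

Extreme points and z = 2s + 12t:
  (13, 0) → z = 26
  (20/3, 0) → z = 40/3
  (115/3, 380/11) → z = 16210/33
The feasible region is unbounded (it extends along (7, 4), (11, 9)), but z strictly increases along every unbounded feasible direction, so there is no improving ray and the minimum is attained at a vertex.

The optimum lies where t = 0 and 12s - 11t = 80.
Solving simultaneously gives s = 20/3, t = 0.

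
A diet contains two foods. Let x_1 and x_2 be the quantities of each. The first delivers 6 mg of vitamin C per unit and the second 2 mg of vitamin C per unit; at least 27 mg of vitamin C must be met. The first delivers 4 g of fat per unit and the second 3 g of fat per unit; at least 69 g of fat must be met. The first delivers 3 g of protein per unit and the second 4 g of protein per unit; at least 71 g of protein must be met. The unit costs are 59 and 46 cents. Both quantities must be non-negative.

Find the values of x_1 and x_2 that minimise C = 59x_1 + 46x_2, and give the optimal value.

The feasible region is unbounded (it extends along (0, 1), (1, 0)), but C strictly increases along every unbounded feasible direction, so there is no improving ray and the minimum is attained at a vertex.

At the optimal vertex, 4x_1 + 3x_2 = 69 and 3x_1 + 4x_2 = 71.
Solving simultaneously gives x_1 = 9, x_2 = 11.

x_1 = 9, x_2 = 11, minimum C = 1037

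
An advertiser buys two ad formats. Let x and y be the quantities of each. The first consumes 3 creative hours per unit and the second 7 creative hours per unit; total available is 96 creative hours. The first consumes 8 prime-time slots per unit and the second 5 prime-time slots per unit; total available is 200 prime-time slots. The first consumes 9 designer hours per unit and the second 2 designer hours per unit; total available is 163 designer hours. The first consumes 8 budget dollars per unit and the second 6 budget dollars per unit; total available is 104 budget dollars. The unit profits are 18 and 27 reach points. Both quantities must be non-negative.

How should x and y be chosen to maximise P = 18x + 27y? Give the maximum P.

x = 4, y = 12, maximum P = 396

Vertices and P = 18x + 27y:
  (0, 0) → P = 0
  (0, 96/7) → P = 2592/7
  (13, 0) → P = 234
  (4, 12) → P = 396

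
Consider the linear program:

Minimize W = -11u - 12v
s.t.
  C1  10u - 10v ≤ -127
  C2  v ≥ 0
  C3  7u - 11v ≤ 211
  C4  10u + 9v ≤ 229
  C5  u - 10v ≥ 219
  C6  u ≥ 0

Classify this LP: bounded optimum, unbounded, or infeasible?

The boundaries 10u - 10v = -127 and 10u + 9v = 229 meet at (1147/190, 356/19), but that point violates u - 10v ≥ 219. Every candidate vertex is excluded by some other constraint, so the feasible region is empty.

infeasible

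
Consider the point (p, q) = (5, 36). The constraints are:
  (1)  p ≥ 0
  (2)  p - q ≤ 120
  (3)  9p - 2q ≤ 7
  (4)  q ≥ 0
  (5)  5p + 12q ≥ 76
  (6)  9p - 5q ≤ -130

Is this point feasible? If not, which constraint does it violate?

(1): 5 ≥ 0 ✓
(2): -31 ≤ 120 ✓
(3): -27 ≤ 7 ✓
(4): 36 ≥ 0 ✓
(5): 457 ≥ 76 ✓
(6): -135 ≤ -130 ✓

feasible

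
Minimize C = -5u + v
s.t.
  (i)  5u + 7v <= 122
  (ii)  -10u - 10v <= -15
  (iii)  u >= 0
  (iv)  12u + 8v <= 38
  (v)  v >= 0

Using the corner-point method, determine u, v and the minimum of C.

u = 19/6, v = 0, minimum C = -95/6

Corner points and C = -5u + v:
  (0, 3/2) → C = 3/2
  (3/2, 0) → C = -15/2
  (0, 19/4) → C = 19/4
  (19/6, 0) → C = -95/6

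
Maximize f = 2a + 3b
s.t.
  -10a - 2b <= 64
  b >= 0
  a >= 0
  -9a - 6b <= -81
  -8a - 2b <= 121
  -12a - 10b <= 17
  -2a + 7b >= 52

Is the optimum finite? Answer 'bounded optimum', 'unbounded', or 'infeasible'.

unbounded

From the feasible point (0, 27/2), moving in the direction (0, 1) keeps every constraint satisfied while f increases without bound.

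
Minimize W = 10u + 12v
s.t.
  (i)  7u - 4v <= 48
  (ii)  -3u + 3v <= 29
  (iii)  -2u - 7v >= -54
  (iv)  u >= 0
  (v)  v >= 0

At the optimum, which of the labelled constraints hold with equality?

(iv) and (v)

Extreme points and W = 10u + 12v:
  (184/19, 94/19) → W = 2968/19
  (48/7, 0) → W = 480/7
  (0, 54/7) → W = 648/7
  (0, 0) → W = 0

The minimum is at (0, 0). Substituting into each constraint, equality holds for (iv) and (v); the remaining constraints have slack.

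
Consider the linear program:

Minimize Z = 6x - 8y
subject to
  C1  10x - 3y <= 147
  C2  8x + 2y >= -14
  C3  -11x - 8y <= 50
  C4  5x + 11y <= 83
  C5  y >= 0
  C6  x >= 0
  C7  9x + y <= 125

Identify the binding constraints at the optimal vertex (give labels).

C4 and C6

Extreme points and Z = 6x - 8y:
  (0, 83/11) → Z = -664/11
  (646/47, 61/47) → Z = 3388/47
  (0, 0) → Z = 0
  (125/9, 0) → Z = 250/3

The minimum is at (0, 83/11). Substituting into each constraint, equality holds for C4 and C6; the remaining constraints have slack.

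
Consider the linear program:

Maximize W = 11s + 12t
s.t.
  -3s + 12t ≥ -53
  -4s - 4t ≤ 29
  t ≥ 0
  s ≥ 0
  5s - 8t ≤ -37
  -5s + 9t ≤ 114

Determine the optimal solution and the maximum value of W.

s = 579/5, t = 77, maximum W = 10989/5

Corner points and W = 11s + 12t:
  (0, 37/8) → W = 111/2
  (0, 38/3) → W = 152
  (579/5, 77) → W = 10989/5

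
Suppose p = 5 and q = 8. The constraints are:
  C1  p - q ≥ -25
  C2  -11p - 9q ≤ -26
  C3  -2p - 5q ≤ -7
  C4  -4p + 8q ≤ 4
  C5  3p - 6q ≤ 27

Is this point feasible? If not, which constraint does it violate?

Constraint C4: -4p + 8q = 44, which is not ≤ 4. All other constraints are satisfied.

not feasible — violates C4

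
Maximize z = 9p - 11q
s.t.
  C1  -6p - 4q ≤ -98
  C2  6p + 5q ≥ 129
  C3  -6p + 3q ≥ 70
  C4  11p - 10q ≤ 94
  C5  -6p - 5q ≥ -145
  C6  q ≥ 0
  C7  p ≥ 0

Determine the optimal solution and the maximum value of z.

Vertices and z = 9p - 11q:
  (37/48, 199/8) → z = -4267/16
  (0, 129/5) → z = -1419/5
  (85/48, 215/8) → z = -4475/16
  (0, 29) → z = -319

p = 37/48, q = 199/8, maximum z = -4267/16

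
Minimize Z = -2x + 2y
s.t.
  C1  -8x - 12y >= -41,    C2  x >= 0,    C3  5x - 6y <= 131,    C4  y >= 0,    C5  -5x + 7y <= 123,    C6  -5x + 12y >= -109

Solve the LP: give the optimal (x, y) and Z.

x = 41/8, y = 0, minimum Z = -41/4

Feasible corners and Z = -2x + 2y:
  (0, 41/12) → Z = 41/6
  (41/8, 0) → Z = -41/4
  (0, 0) → Z = 0

The binding constraints are -8x - 12y = -41 and y = 0.
Solving simultaneously gives x = 41/8, y = 0.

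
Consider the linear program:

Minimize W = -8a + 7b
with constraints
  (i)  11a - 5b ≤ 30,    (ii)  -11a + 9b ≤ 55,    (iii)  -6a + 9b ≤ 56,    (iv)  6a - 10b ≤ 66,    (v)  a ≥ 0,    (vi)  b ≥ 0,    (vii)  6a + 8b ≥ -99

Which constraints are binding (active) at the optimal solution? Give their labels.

(i) and (vi)

Vertices and W = -8a + 7b:
  (550/69, 796/69) → W = 1172/69
  (30/11, 0) → W = -240/11
  (1/5, 286/45) → W = 386/9
  (0, 55/9) → W = 385/9
  (0, 0) → W = 0

The minimum is at (30/11, 0). Substituting into each constraint, equality holds for (i) and (vi); the remaining constraints have slack.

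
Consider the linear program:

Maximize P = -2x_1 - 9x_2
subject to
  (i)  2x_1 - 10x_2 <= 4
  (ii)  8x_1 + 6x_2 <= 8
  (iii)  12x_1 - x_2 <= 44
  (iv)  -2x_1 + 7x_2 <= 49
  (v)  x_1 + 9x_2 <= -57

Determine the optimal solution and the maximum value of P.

x_1 = -259/3, x_2 = -53/3, maximum P = 995/3

Extreme points and P = -2x_1 - 9x_2:
  (-259/3, -53/3) → P = 995/3
  (-267/14, -59/14) → P = 1065/14
  (-168/5, -13/5) → P = 453/5

The optimum lies where 2x_1 - 10x_2 = 4 and -2x_1 + 7x_2 = 49.
Solving simultaneously gives x_1 = -259/3, x_2 = -53/3.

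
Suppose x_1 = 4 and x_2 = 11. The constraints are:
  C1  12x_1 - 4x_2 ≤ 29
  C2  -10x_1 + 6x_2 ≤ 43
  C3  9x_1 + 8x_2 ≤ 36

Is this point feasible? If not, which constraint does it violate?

Constraint C3: 9x_1 + 8x_2 = 124, which is not ≤ 36. All other constraints are satisfied.

not feasible — violates C3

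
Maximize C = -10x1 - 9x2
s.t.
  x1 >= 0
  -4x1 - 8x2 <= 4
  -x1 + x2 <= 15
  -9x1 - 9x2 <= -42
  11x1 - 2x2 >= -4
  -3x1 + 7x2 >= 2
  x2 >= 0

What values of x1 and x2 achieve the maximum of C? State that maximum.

Feasible corners and C = -10x1 - 9x2:
  (26/9, 161/9) → C = -1709/9
  (16/39, 166/39) → C = -1654/39
  (46/15, 8/5) → C = -676/15
The feasible region is unbounded (it extends along (1, 1), (7, 3)), but C strictly decreases along every unbounded feasible direction, so there is no improving ray and the maximum is attained at a vertex.

At the optimal vertex, -9x1 - 9x2 = -42 and 11x1 - 2x2 = -4.
Solving simultaneously gives x1 = 16/39, x2 = 166/39.

x1 = 16/39, x2 = 166/39, maximum C = -1654/39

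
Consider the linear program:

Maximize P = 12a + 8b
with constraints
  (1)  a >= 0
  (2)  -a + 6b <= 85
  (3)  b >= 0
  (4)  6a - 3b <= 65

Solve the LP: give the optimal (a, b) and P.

Vertices and P = 12a + 8b:
  (0, 85/6) → P = 340/3
  (0, 0) → P = 0
  (215/11, 575/33) → P = 12340/33
  (65/6, 0) → P = 130

The optimum lies where -a + 6b = 85 and 6a - 3b = 65.
Solving simultaneously gives a = 215/11, b = 575/33.

a = 215/11, b = 575/33, maximum P = 12340/33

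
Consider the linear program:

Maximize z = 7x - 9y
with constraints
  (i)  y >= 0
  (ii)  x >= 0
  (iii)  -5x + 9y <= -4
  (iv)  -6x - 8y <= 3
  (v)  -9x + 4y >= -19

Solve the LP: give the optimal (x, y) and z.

Extreme points and z = 7x - 9y:
  (4/5, 0) → z = 28/5
  (19/9, 0) → z = 133/9
  (155/61, 59/61) → z = 554/61

x = 19/9, y = 0, maximum z = 133/9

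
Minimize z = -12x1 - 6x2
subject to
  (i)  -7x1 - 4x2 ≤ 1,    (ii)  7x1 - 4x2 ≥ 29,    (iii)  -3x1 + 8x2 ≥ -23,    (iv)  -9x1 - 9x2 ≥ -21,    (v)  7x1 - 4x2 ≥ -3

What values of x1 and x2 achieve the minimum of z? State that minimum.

x1 = 125/33, x2 = -16/11, minimum z = -404/11

Vertices and z = -12x1 - 6x2:
  (35/11, -37/22) → z = -309/11
  (115/33, -38/33) → z = -384/11
  (125/33, -16/11) → z = -404/11

The binding constraints are -3x1 + 8x2 = -23 and -9x1 - 9x2 = -21.
Solving simultaneously gives x1 = 125/33, x2 = -16/11.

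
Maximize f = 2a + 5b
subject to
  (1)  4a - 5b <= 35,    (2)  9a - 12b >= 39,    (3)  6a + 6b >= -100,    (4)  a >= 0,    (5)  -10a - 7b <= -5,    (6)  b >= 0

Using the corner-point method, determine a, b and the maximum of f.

Extreme points and f = 2a + 5b:
  (75, 53) → f = 415
  (35/4, 0) → f = 35/2
  (13/3, 0) → f = 26/3

At the optimal vertex, 4a - 5b = 35 and 9a - 12b = 39.
Solving simultaneously gives a = 75, b = 53.

a = 75, b = 53, maximum f = 415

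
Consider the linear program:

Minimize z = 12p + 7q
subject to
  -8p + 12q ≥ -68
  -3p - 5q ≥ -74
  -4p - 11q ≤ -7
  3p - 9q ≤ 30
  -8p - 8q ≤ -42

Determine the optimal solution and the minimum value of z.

p = -191/8, q = 233/8, minimum z = -661/8

Vertices and z = 12p + 7q:
  (307/19, 97/19) → z = 4363/19
  (7, -1) → z = 77
  (-191/8, 233/8) → z = -661/8
  (103/16, -19/16) → z = 1103/16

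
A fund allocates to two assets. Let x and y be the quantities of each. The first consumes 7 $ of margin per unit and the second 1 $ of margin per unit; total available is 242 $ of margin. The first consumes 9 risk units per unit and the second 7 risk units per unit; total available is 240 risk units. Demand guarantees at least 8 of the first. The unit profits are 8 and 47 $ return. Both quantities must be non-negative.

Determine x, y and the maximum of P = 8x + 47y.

x = 8, y = 24, maximum P = 1192

Extreme points and P = 8x + 47y:
  (80/3, 0) → P = 640/3
  (8, 0) → P = 64
  (8, 24) → P = 1192

The optimum lies where 9x + 7y = 240 and x = 8.
Solving simultaneously gives x = 8, y = 24.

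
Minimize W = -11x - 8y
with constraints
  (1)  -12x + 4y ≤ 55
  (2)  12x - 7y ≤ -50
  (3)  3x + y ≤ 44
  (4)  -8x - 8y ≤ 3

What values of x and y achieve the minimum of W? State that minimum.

x = 121/24, y = 231/8, minimum W = -6875/24

Feasible corners and W = -11x - 8y:
  (121/24, 231/8) → W = -6875/24
  (-113/32, 101/32) → W = 435/32
  (86/11, 226/11) → W = -2754/11
  (-421/152, 91/38) → W = 1719/152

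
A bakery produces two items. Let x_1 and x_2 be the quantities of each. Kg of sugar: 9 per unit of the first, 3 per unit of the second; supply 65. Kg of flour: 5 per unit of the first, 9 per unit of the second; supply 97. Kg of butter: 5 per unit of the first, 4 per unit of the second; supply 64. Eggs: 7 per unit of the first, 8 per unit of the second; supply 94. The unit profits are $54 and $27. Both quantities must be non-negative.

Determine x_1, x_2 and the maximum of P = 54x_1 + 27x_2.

x_1 = 14/3, x_2 = 23/3, maximum P = 459

Extreme points and P = 54x_1 + 27x_2:
  (0, 0) → P = 0
  (0, 97/9) → P = 291
  (65/9, 0) → P = 390
  (14/3, 23/3) → P = 459
  (70/23, 209/23) → P = 9423/23

The binding constraints are 9x_1 + 3x_2 = 65 and 7x_1 + 8x_2 = 94.
Solving simultaneously gives x_1 = 14/3, x_2 = 23/3.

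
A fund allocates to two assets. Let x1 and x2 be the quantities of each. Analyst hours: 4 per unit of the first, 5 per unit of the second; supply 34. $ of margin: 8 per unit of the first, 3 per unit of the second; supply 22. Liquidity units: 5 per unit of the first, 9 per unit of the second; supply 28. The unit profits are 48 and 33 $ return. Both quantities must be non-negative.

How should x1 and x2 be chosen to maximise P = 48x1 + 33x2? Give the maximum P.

Feasible corners and P = 48x1 + 33x2:
  (0, 0) → P = 0
  (0, 28/9) → P = 308/3
  (11/4, 0) → P = 132
  (2, 2) → P = 162

x1 = 2, x2 = 2, maximum P = 162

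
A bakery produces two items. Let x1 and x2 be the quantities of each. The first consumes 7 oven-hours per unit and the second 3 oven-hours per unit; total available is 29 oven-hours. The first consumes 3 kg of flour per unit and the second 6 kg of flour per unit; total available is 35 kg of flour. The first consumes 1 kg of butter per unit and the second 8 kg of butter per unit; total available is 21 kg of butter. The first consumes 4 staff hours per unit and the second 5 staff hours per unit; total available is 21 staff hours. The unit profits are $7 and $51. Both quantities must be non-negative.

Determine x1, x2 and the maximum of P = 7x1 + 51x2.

Corner points and P = 7x1 + 51x2:
  (0, 0) → P = 0
  (0, 21/8) → P = 1071/8
  (29/7, 0) → P = 29
  (82/23, 31/23) → P = 2155/23
  (7/3, 7/3) → P = 406/3

x1 = 7/3, x2 = 7/3, maximum P = 406/3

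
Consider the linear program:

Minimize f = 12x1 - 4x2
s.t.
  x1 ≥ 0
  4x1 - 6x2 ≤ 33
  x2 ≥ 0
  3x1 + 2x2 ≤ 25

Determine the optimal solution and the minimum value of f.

x1 = 0, x2 = 25/2, minimum f = -50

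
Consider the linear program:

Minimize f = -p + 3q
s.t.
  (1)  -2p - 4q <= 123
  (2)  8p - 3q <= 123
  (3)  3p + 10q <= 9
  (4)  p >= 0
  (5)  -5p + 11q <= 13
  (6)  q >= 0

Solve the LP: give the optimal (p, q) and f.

Vertices and f = -p + 3q:
  (0, 9/10) → f = 27/10
  (3, 0) → f = -3
  (0, 0) → f = 0

The binding constraints are 3p + 10q = 9 and q = 0.
Solving simultaneously gives p = 3, q = 0.

p = 3, q = 0, minimum f = -3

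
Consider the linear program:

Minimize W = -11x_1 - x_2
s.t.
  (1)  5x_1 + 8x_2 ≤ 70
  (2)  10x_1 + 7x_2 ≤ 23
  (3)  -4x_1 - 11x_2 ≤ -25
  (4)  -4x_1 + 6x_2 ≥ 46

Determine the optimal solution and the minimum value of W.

Corner points and W = -11x_1 - x_2:
  (-34/5, 13) → W = 309/5
  (-23/11, 69/11) → W = 184/11
  (-89/17, 71/17) → W = 908/17
The feasible region is unbounded (it extends along (-11, 4), (-8, 5)), but W strictly increases along every unbounded feasible direction, so there is no improving ray and the minimum is attained at a vertex.

At the optimal vertex, 10x_1 + 7x_2 = 23 and -4x_1 + 6x_2 = 46.
Solving simultaneously gives x_1 = -23/11, x_2 = 69/11.

x_1 = -23/11, x_2 = 69/11, minimum W = 184/11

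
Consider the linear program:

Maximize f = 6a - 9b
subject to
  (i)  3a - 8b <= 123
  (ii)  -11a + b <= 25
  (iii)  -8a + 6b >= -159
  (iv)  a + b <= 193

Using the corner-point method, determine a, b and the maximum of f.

Feasible corners and f = 6a - 9b:
  (-19/5, -84/5) → f = 642/5
  (267/23, -507/46) → f = 7767/46
  (14, 179) → f = -1527
  (1317/14, 1385/14) → f = -4563/14

The binding constraints are 3a - 8b = 123 and -8a + 6b = -159.
Solving simultaneously gives a = 267/23, b = -507/46.

a = 267/23, b = -507/46, maximum f = 7767/46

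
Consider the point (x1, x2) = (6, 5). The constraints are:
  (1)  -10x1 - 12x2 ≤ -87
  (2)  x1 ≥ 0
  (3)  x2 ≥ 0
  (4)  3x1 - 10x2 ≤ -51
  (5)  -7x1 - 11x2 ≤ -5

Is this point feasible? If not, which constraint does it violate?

not feasible — violates (4)

Constraint (4): 3x1 - 10x2 = -32, which is not ≤ -51. All other constraints are satisfied.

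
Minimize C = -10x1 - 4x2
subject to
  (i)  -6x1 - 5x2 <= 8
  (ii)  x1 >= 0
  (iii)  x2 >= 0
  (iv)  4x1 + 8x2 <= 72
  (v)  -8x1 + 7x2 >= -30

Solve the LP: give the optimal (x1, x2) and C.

Corner points and C = -10x1 - 4x2:
  (0, 0) → C = 0
  (0, 9) → C = -36
  (15/4, 0) → C = -75/2
  (186/23, 114/23) → C = -2316/23

The binding constraints are 4x1 + 8x2 = 72 and -8x1 + 7x2 = -30.
Solving simultaneously gives x1 = 186/23, x2 = 114/23.

x1 = 186/23, x2 = 114/23, minimum C = -2316/23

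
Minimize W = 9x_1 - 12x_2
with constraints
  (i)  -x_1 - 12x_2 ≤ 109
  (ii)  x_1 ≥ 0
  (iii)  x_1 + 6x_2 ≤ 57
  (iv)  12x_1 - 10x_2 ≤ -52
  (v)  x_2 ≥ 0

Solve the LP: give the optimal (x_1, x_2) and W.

x_1 = 0, x_2 = 19/2, minimum W = -114

Vertices and W = 9x_1 - 12x_2:
  (0, 19/2) → W = -114
  (0, 26/5) → W = -312/5
  (129/41, 368/41) → W = -3255/41

At the optimal vertex, x_1 = 0 and x_1 + 6x_2 = 57.
Solving simultaneously gives x_1 = 0, x_2 = 19/2.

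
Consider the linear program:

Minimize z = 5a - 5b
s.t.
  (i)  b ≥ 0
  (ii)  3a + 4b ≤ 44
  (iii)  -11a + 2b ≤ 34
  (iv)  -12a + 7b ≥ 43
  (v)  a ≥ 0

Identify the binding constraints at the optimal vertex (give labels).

(ii) and (v)

Feasible corners and z = 5a - 5b:
  (136/69, 219/23) → z = -2605/69
  (0, 11) → z = -55
  (0, 43/7) → z = -215/7

The minimum is at (0, 11). Substituting into each constraint, equality holds for (ii) and (v); the remaining constraints have slack.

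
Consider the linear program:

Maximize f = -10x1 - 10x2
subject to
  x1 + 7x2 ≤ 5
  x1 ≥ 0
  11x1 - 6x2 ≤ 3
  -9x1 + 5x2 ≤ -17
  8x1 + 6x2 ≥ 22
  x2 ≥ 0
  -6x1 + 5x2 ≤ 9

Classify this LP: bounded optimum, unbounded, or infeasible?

The boundaries x1 + 7x2 = 5 and 8x1 + 6x2 = 22 meet at (62/25, 9/25), but that point violates 11x1 - 6x2 ≤ 3. Every candidate vertex is excluded by some other constraint, so the feasible region is empty.

infeasible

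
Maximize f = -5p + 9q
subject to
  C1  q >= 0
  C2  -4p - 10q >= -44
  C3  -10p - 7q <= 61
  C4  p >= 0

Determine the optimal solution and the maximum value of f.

p = 0, q = 22/5, maximum f = 198/5

At the optimal vertex, -4p - 10q = -44 and p = 0.
Solving simultaneously gives p = 0, q = 22/5.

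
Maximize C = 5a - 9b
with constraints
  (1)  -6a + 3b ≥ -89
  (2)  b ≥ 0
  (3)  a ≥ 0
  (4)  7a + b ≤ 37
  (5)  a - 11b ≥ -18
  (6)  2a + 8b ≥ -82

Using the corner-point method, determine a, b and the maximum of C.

a = 37/7, b = 0, maximum C = 185/7

Vertices and C = 5a - 9b:
  (0, 0) → C = 0
  (37/7, 0) → C = 185/7
  (0, 18/11) → C = -162/11
  (389/78, 163/78) → C = 239/39

At the optimal vertex, b = 0 and 7a + b = 37.
Solving simultaneously gives a = 37/7, b = 0.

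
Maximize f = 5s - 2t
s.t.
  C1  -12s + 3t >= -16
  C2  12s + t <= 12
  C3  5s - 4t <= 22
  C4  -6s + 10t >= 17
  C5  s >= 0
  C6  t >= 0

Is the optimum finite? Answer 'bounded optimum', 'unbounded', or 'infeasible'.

Feasible corners and f = 5s - 2t:
  (103/126, 46/21) → f = -37/126
  (0, 12) → f = -24
  (0, 17/10) → f = -17/5
The feasible region has finitely many vertices and no improving ray; the maximum is -37/126 at (103/126, 46/21).

bounded optimum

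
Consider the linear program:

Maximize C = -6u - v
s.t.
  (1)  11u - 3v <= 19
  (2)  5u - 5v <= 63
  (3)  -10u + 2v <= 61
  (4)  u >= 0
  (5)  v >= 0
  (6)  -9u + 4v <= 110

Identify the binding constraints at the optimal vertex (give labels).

Corner points and C = -6u - v:
  (19/11, 0) → C = -114/11
  (406/17, 1381/17) → C = -3817/17
  (0, 0) → C = 0
  (0, 55/2) → C = -55/2

The maximum is at (0, 0). Substituting into each constraint, equality holds for (4) and (5); the remaining constraints have slack.

(4) and (5)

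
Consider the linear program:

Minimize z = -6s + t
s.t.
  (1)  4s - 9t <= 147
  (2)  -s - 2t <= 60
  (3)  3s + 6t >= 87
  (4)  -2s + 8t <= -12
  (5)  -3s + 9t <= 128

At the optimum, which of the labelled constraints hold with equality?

(1) and (4)

Feasible corners and z = -6s + t:
  (555/17, -31/17) → z = -3361/17
  (534/7, 123/7) → z = -3081/7
  (64/3, 23/6) → z = -745/6

The minimum is at (534/7, 123/7). Substituting into each constraint, equality holds for (1) and (4); the remaining constraints have slack.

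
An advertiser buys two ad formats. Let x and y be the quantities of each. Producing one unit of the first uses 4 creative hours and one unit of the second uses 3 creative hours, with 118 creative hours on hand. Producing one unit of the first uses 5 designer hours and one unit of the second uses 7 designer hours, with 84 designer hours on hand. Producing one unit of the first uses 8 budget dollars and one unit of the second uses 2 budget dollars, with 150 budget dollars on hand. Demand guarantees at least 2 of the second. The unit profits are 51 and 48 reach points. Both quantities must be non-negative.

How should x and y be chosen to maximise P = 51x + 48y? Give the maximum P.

Corner points and P = 51x + 48y:
  (0, 12) → P = 576
  (0, 2) → P = 96
  (14, 2) → P = 810

x = 14, y = 2, maximum P = 810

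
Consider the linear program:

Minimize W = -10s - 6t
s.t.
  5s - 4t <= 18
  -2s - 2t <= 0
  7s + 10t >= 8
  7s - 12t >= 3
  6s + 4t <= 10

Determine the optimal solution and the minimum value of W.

Feasible corners and W = -10s - 6t:
  (9/11, 5/22) → W = -105/11
  (17/8, -11/16) → W = -137/8
  (33/25, 13/25) → W = -408/25

The optimum lies where 7s + 10t = 8 and 6s + 4t = 10.
Solving simultaneously gives s = 17/8, t = -11/16.

s = 17/8, t = -11/16, minimum W = -137/8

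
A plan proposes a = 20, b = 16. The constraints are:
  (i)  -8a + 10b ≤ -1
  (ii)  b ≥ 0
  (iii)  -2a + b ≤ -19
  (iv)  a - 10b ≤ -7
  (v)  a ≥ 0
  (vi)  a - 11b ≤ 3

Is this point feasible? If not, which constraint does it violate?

not feasible — violates (i)

Constraint (i): -8a + 10b = 0, which is not ≤ -1. All other constraints are satisfied.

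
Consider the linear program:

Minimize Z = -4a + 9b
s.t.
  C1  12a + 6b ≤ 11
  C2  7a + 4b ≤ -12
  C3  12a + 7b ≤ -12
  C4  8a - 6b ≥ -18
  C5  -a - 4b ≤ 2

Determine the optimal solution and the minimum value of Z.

a = -5/3, b = -1/12, minimum Z = 71/12

Vertices and Z = -4a + 9b:
  (-72/37, 15/37) → Z = 423/37
  (-5/3, -1/12) → Z = 71/12
  (-42/19, 1/19) → Z = 177/19

At the optimal vertex, 7a + 4b = -12 and -a - 4b = 2.
Solving simultaneously gives a = -5/3, b = -1/12.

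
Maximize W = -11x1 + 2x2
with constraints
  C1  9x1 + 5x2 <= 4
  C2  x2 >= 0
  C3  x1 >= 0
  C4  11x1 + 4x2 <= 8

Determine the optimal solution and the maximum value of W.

The optimum lies where 9x1 + 5x2 = 4 and x1 = 0.
Solving simultaneously gives x1 = 0, x2 = 4/5.

x1 = 0, x2 = 4/5, maximum W = 8/5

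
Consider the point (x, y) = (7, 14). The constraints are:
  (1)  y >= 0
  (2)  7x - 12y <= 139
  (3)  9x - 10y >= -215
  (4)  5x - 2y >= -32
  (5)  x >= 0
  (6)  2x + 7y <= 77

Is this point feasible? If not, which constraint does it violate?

Constraint (6): 2x + 7y = 112, which is not ≤ 77. All other constraints are satisfied.

not feasible — violates (6)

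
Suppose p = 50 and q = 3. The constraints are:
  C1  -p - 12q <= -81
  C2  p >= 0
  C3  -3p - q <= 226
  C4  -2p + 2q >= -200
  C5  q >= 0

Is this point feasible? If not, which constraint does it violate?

feasible

C1: -86 ≤ -81 ✓
C2: 50 ≥ 0 ✓
C3: -153 ≤ 226 ✓
C4: -94 ≥ -200 ✓
C5: 3 ≥ 0 ✓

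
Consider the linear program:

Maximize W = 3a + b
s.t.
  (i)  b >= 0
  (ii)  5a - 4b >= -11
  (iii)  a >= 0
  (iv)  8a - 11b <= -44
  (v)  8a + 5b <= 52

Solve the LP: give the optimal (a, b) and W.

a = 11/4, b = 6, maximum W = 57/4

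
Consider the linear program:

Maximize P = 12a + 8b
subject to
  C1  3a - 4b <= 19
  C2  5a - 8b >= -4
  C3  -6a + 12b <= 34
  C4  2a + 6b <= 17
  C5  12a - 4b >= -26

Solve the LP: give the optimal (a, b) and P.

Vertices and P = 12a + 8b:
  (7, 1/2) → P = 88
  (-5, -17/2) → P = -128
  (56/23, 93/46) → P = 1044/23
  (-48/19, -41/38) → P = -740/19

a = 7, b = 1/2, maximum P = 88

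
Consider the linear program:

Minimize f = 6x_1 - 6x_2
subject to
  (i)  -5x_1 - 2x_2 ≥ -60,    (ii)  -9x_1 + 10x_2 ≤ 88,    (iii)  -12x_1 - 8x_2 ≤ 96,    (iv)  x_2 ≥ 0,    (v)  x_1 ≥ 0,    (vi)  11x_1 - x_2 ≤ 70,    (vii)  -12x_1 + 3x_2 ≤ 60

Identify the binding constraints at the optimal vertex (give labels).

(ii) and (v)

Corner points and f = 6x_1 - 6x_2:
  (106/17, 245/17) → f = -834/17
  (200/27, 310/27) → f = -220/9
  (0, 44/5) → f = -264/5
  (0, 0) → f = 0
  (70/11, 0) → f = 420/11

The minimum is at (0, 44/5). Substituting into each constraint, equality holds for (ii) and (v); the remaining constraints have slack.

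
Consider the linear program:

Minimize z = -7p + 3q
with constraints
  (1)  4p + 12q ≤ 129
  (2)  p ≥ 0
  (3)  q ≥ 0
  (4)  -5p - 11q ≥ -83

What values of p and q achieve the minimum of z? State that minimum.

The optimum lies where q = 0 and -5p - 11q = -83.
Solving simultaneously gives p = 83/5, q = 0.

p = 83/5, q = 0, minimum z = -581/5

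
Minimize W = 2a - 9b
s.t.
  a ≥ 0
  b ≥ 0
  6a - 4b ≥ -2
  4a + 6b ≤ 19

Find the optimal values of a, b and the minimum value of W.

Extreme points and W = 2a - 9b:
  (0, 0) → W = 0
  (0, 1/2) → W = -9/2
  (19/4, 0) → W = 19/2
  (16/13, 61/26) → W = -485/26

The optimum lies where 6a - 4b = -2 and 4a + 6b = 19.
Solving simultaneously gives a = 16/13, b = 61/26.

a = 16/13, b = 61/26, minimum W = -485/26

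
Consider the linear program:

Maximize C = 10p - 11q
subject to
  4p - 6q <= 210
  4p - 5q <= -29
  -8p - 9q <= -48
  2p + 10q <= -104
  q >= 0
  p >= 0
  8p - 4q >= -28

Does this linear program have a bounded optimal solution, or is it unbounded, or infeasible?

The boundaries 4p - 5q = -29 and p = 0 meet at (0, 29/5), but that point violates 2p + 10q ≤ -104. Every candidate vertex is excluded by some other constraint, so the feasible region is empty.

infeasible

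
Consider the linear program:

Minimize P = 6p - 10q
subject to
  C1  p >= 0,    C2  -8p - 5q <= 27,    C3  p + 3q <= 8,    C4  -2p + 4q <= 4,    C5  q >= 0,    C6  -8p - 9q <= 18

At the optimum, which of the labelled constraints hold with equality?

C1 and C4

Feasible corners and P = 6p - 10q:
  (0, 1) → P = -10
  (0, 0) → P = 0
  (2, 2) → P = -8
  (8, 0) → P = 48

The minimum is at (0, 1). Substituting into each constraint, equality holds for C1 and C4; the remaining constraints have slack.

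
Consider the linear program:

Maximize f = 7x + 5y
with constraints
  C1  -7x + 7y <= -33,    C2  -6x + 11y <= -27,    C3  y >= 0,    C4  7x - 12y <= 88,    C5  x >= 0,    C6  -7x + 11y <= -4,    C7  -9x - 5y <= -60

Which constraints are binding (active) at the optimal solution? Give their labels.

Feasible corners and f = 7x + 5y:
  (644/5, 339/5) → f = 6203/5
  (265/43, 39/43) → f = 2050/43
  (88/7, 0) → f = 88
  (20/3, 0) → f = 140/3

The maximum is at (644/5, 339/5). Substituting into each constraint, equality holds for C2 and C4; the remaining constraints have slack.

C2 and C4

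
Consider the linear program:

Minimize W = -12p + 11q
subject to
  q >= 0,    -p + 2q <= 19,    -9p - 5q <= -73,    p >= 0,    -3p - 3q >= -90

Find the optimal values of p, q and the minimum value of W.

p = 30, q = 0, minimum W = -360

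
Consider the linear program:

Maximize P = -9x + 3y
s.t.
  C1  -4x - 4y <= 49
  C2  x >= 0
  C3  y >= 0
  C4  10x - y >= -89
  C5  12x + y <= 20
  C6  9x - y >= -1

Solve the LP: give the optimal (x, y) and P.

x = 19/21, y = 64/7, maximum P = 135/7

Extreme points and P = -9x + 3y:
  (0, 0) → P = 0
  (0, 1) → P = 3
  (5/3, 0) → P = -15
  (19/21, 64/7) → P = 135/7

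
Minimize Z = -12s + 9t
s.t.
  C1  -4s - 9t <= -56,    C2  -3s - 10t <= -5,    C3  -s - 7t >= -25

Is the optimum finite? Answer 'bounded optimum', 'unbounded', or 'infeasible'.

From the feasible point (515/13, -148/13), moving in the direction (7, -1) keeps every constraint satisfied while Z decreases without bound.

unbounded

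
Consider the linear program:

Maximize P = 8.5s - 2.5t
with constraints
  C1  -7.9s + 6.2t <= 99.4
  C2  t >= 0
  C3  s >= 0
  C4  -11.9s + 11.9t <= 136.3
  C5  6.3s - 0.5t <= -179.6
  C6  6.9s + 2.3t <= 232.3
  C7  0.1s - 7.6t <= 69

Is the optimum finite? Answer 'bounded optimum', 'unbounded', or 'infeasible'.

infeasible

The boundaries t = 0 and s = 0 meet at (0, 0), but that point violates 6.3s - 0.5t ≤ -179.6. Every candidate vertex is excluded by some other constraint, so the feasible region is empty.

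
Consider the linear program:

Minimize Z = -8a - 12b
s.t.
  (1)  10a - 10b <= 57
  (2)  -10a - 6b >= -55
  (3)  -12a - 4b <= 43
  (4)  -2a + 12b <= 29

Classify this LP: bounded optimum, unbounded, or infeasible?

bounded optimum

Feasible corners and Z = -8a - 12b:
  (223/40, -1/8) → Z = -431/10
  (-101/80, -557/80) → Z = 1873/20
  (81/22, 100/33) → Z = -724/11
  (-79/19, 131/76) → Z = 239/19
The feasible region has finitely many vertices and no improving ray; the minimum is -724/11 at (81/22, 100/33).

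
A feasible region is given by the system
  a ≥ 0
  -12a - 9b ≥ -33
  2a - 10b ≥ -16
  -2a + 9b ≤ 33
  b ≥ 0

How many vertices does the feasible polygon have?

4

Of the 10 pairwise boundary intersections, those satisfying every inequality are:
  (0, 8/5)
  (0, 0)
  (31/23, 43/23)
  (11/4, 0)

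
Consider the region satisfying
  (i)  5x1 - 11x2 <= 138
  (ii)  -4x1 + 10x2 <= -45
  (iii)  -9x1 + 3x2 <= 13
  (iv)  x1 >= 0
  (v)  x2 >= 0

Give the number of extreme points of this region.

3

Intersecting each pair of boundary lines and keeping only the points that satisfy every inequality leaves:
  (295/2, 109/2)
  (138/5, 0)
  (45/4, 0)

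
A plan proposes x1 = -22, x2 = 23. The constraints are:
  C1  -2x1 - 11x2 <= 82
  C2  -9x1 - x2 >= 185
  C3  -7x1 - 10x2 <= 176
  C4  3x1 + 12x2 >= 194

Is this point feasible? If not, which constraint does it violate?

not feasible — violates C2

Constraint C2: -9x1 - x2 = 175, which is not ≥ 185. All other constraints are satisfied.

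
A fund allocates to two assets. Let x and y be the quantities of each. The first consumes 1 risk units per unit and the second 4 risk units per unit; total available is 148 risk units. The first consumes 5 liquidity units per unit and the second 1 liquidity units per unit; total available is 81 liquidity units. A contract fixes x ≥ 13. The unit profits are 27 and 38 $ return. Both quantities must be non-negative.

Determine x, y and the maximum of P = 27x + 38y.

Vertices and P = 27x + 38y:
  (81/5, 0) → P = 2187/5
  (13, 0) → P = 351
  (13, 16) → P = 959

The optimum lies where 5x + y = 81 and x = 13.
Solving simultaneously gives x = 13, y = 16.

x = 13, y = 16, maximum P = 959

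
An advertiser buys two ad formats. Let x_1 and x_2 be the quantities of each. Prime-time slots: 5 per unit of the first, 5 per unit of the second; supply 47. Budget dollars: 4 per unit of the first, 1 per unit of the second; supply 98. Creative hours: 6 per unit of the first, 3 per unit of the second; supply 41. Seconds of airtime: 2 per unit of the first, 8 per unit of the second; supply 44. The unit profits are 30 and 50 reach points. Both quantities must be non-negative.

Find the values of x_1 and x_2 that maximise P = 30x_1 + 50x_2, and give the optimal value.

Vertices and P = 30x_1 + 50x_2:
  (0, 0) → P = 0
  (0, 11/2) → P = 275
  (41/6, 0) → P = 205
  (14/3, 13/3) → P = 1070/3

At the optimal vertex, 6x_1 + 3x_2 = 41 and 2x_1 + 8x_2 = 44.
Solving simultaneously gives x_1 = 14/3, x_2 = 13/3.

x_1 = 14/3, x_2 = 13/3, maximum P = 1070/3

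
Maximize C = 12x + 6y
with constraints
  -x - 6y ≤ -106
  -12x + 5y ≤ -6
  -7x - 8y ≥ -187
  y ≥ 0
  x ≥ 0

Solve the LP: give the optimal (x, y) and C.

x = 137/17, y = 555/34, maximum C = 3309/17

Extreme points and C = 12x + 6y:
  (566/77, 1266/77) → C = 1308/7
  (137/17, 555/34) → C = 3309/17
  (983/131, 2202/131) → C = 25008/131

The optimum lies where -x - 6y = -106 and -7x - 8y = -187.
Solving simultaneously gives x = 137/17, y = 555/34.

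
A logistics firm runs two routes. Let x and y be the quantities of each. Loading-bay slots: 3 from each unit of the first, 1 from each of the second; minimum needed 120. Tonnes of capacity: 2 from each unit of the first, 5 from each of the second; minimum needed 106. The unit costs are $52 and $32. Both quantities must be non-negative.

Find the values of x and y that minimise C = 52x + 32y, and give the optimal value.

x = 38, y = 6, minimum C = 2168

Corner points and C = 52x + 32y:
  (0, 120) → C = 3840
  (53, 0) → C = 2756
  (38, 6) → C = 2168
The feasible region is unbounded (it extends along (0, 1), (1, 0)), but C strictly increases along every unbounded feasible direction, so there is no improving ray and the minimum is attained at a vertex.

The optimum lies where 3x + y = 120 and 2x + 5y = 106.
Solving simultaneously gives x = 38, y = 6.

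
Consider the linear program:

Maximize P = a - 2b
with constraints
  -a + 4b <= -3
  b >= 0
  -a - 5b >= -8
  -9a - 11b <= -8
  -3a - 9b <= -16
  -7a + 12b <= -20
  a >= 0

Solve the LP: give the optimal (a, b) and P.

Corner points and P = a - 2b:
  (47/9, 5/9) → P = 37/9
  (13/3, 1/3) → P = 11/3
  (8, 0) → P = 8
  (16/3, 0) → P = 16/3

The binding constraints are b = 0 and -a - 5b = -8.
Solving simultaneously gives a = 8, b = 0.

a = 8, b = 0, maximum P = 8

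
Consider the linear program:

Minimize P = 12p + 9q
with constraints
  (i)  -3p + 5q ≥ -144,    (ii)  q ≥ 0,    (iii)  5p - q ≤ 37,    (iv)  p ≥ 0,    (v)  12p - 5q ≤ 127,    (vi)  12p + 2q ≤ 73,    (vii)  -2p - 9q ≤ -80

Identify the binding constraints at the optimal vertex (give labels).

(iv) and (vii)

Extreme points and P = 12p + 9q:
  (0, 73/2) → P = 657/2
  (0, 80/9) → P = 80
  (497/104, 407/52) → P = 6645/52

The minimum is at (0, 80/9). Substituting into each constraint, equality holds for (iv) and (vii); the remaining constraints have slack.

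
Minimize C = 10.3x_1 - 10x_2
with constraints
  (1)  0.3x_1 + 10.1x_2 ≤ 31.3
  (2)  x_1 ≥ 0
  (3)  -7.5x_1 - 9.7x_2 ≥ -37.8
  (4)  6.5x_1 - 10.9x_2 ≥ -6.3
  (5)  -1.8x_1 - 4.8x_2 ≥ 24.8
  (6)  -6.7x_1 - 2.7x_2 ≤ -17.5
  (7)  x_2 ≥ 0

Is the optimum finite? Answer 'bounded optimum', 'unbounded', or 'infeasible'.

The boundaries -7.5x_1 - 9.7x_2 = -37.8 and 6.5x_1 - 10.9x_2 = -6.3 meet at (35091/14480, 5859/2896), but that point violates -1.8x_1 - 4.8x_2 ≥ 24.8. Every candidate vertex is excluded by some other constraint, so the feasible region is empty.

infeasible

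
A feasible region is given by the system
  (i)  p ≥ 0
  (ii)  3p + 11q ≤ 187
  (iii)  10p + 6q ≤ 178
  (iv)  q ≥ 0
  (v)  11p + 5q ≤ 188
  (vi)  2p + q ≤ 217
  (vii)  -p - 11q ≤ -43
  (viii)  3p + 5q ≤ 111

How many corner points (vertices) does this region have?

Intersecting each pair of boundary lines and keeping only the points that satisfy every inequality leaves:
  (0, 17)
  (0, 43/11)
  (209/23, 334/23)
  (119/8, 39/8)
  (1853/116, 285/116)

5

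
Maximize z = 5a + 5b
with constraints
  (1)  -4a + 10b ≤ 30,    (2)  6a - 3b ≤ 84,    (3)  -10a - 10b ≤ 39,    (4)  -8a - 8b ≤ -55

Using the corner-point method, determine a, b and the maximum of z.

a = 155/8, b = 43/4, maximum z = 1205/8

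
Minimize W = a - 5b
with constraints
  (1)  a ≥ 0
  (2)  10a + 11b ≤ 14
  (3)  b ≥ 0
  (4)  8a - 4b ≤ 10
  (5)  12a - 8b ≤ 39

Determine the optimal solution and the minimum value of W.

a = 0, b = 14/11, minimum W = -70/11

Corner points and W = a - 5b:
  (0, 14/11) → W = -70/11
  (0, 0) → W = 0
  (83/64, 3/32) → W = 53/64
  (5/4, 0) → W = 5/4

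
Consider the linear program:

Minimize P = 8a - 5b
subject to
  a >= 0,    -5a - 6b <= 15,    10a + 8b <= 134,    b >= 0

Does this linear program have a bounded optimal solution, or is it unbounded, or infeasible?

bounded optimum

Extreme points and P = 8a - 5b:
  (0, 67/4) → P = -335/4
  (0, 0) → P = 0
  (67/5, 0) → P = 536/5
The feasible region has finitely many vertices and no improving ray; the minimum is -335/4 at (0, 67/4).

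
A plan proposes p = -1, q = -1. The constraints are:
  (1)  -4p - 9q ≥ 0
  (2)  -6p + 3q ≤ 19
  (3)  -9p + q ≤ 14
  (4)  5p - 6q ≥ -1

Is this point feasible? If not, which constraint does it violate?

feasible

(1): 13 ≥ 0 ✓
(2): 3 ≤ 19 ✓
(3): 8 ≤ 14 ✓
(4): 1 ≥ -1 ✓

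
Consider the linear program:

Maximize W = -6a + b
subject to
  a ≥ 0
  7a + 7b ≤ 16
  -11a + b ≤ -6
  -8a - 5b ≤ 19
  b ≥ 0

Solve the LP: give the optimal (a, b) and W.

Vertices and W = -6a + b:
  (29/42, 67/42) → W = -107/42
  (16/7, 0) → W = -96/7
  (6/11, 0) → W = -36/11

At the optimal vertex, 7a + 7b = 16 and -11a + b = -6.
Solving simultaneously gives a = 29/42, b = 67/42.

a = 29/42, b = 67/42, maximum W = -107/42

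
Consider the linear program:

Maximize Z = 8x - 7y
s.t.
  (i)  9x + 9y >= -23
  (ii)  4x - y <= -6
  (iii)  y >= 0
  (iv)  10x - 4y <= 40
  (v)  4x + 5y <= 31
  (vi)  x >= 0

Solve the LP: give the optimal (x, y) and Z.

x = 0, y = 6, maximum Z = -42

The optimum lies where 4x - y = -6 and x = 0.
Solving simultaneously gives x = 0, y = 6.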